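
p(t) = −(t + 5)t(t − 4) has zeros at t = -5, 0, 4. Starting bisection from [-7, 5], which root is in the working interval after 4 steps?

m = -1, p(m) = -20 (−); new bracket [-7, -1]
m = -4, p(m) = -32 (−); new bracket [-7, -4]
m = -5.5, p(m) = 26.125 (+); new bracket [-5.5, -4]
m = -4.75, p(m) = -10.3906 (−); new bracket [-5.5, -4.75]

-5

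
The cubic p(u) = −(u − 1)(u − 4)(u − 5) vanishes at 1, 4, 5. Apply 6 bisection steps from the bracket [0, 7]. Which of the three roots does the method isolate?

u = 3.5 gives p = -1.875, negative; keep [0, 3.5]
u = 1.75 gives p = -5.484375, negative; keep [0, 1.75]
u = 0.875 gives p = 1.611328, positive; keep [0.875, 1.75]
u = 1.3125 gives p = -3.0969, negative; keep [0.875, 1.3125]
u = 1.09375 gives p = -1.0643, negative; keep [0.875, 1.09375]
u = 0.984375 gives p = 0.1892, positive; keep [0.984375, 1.09375]

1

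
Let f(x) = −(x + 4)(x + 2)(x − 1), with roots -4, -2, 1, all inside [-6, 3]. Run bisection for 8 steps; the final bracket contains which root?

m = -1.5, f(m) = 3.125 (+); new bracket [-1.5, 3]
m = 0.75, f(m) = 3.265625 (+); new bracket [0.75, 3]
m = 1.875, f(m) = -19.919922 (−); new bracket [0.75, 1.875]
m = 1.3125, f(m) = -5.4993 (−); new bracket [0.75, 1.3125]
m = 1.03125, f(m) = -0.4766 (−); new bracket [0.75, 1.03125]
m = 0.890625, f(m) = 1.5462 (+); new bracket [0.890625, 1.03125]
m = 0.9609375, f(m) = 0.5738 (+); new bracket [0.9609375, 1.03125]
m = 0.99609375, f(m) = 0.0585 (+); new bracket [0.99609375, 1.03125]

1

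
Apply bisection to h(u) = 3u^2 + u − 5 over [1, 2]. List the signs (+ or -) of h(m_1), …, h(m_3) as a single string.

++-

midpoint 1.5: h = 3.25 > 0 → [1, 1.5]
midpoint 1.25: h = 0.9375 > 0 → [1, 1.25]
midpoint 1.125: h = -0.078125 < 0 → [1.125, 1.25]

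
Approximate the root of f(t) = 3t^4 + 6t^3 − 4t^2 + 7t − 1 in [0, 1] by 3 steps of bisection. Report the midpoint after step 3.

0.125

f(0.5) = 2.4375 > 0, so the root lies in [0, 0.5]
f(0.25) = 0.605469 > 0, so the root lies in [0, 0.25]
f(0.125) = -0.175049 < 0, so the root lies in [0.125, 0.25]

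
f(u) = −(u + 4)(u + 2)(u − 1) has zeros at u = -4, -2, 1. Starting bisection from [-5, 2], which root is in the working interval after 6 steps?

f(-1.5) = 3.125 > 0, so the root lies in [-1.5, 2]
f(0.25) = 7.171875 > 0, so the root lies in [0.25, 2]
f(1.125) = -2.001953 < 0, so the root lies in [0.25, 1.125]
f(0.6875) = 3.9368 > 0, so the root lies in [0.6875, 1.125]
f(0.90625) = 1.3368 > 0, so the root lies in [0.90625, 1.125]
f(1.015625) = -0.2363 < 0, so the root lies in [0.90625, 1.015625]

1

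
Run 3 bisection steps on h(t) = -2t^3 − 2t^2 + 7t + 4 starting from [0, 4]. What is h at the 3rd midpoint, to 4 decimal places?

3.2500

midpoint 2: h = -6 < 0 → [0, 2]
midpoint 1: h = 7 > 0 → [1, 2]
midpoint 1.5: h = 3.25 > 0 → [1.5, 2]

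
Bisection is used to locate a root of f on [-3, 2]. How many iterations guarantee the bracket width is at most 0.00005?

Width after n steps is 5/2^n. Need 2^n ≥ 5/0.00005 = 100000.
2^16 = 65536 < 100000 ≤ 2^17 = 131072, so n = 17.

17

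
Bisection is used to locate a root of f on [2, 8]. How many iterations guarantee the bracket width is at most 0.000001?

23

Width after n steps is 6/2^n. Need 2^n ≥ 6/0.000001 = 6000000.
2^22 = 4194304 < 6000000 ≤ 2^23 = 8388608, so n = 23.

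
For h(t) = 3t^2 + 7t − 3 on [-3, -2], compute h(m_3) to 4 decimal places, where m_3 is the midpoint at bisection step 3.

-0.7031

m = -2.5, h(m) = -1.75 (−); new bracket [-3, -2.5]
m = -2.75, h(m) = 0.4375 (+); new bracket [-2.75, -2.5]
m = -2.625, h(m) = -0.703125 (−); new bracket [-2.75, -2.625]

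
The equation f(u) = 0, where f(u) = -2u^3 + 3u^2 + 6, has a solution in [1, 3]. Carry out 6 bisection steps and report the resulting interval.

m = 2, f(m) = 2 (+); new bracket [2, 3]
m = 2.5, f(m) = -6.5 (−); new bracket [2, 2.5]
m = 2.25, f(m) = -1.59375 (−); new bracket [2, 2.25]
m = 2.125, f(m) = 0.3555 (+); new bracket [2.125, 2.25]
m = 2.1875, f(m) = -0.5796 (−); new bracket [2.125, 2.1875]
m = 2.15625, f(m) = -0.1024 (−); new bracket [2.125, 2.15625]

[2.125, 2.15625]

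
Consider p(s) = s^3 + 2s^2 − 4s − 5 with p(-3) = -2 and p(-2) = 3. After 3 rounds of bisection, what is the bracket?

m = -2.5, p(m) = 1.875 (+); new bracket [-3, -2.5]
m = -2.75, p(m) = 0.328125 (+); new bracket [-3, -2.75]
m = -2.875, p(m) = -0.732422 (−); new bracket [-2.875, -2.75]

[-2.875, -2.75]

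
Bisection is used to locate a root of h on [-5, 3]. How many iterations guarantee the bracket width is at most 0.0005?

14

Width after n steps is 8/2^n. Need 2^n ≥ 8/0.0005 = 16000.
2^13 = 8192 < 16000 ≤ 2^14 = 16384, so n = 14.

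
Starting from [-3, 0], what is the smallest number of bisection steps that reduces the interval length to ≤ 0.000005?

Width after n steps is 3/2^n. Need 2^n ≥ 3/0.000005 = 600000.
2^19 = 524288 < 600000 ≤ 2^20 = 1048576, so n = 20.

20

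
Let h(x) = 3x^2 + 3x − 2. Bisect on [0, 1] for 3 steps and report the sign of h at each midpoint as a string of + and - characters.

h(0.5) = 0.25 > 0, so the root lies in [0, 0.5]
h(0.25) = -1.0625 < 0, so the root lies in [0.25, 0.5]
h(0.375) = -0.453125 < 0, so the root lies in [0.375, 0.5]

+--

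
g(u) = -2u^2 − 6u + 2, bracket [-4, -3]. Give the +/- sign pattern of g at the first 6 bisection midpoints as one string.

-+--++

g(-3.5) = -1.5 < 0, so the root lies in [-3.5, -3]
g(-3.25) = 0.375 > 0, so the root lies in [-3.5, -3.25]
g(-3.375) = -0.53125 < 0, so the root lies in [-3.375, -3.25]
g(-3.3125) = -0.0703 < 0, so the root lies in [-3.3125, -3.25]
g(-3.28125) = 0.1543 > 0, so the root lies in [-3.3125, -3.28125]
g(-3.296875) = 0.0425 > 0, so the root lies in [-3.3125, -3.296875]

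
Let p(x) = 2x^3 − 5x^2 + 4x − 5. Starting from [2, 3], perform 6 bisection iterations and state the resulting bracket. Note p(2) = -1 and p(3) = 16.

[2.109375, 2.125]

m = 2.5, p(m) = 5 (+); new bracket [2, 2.5]
m = 2.25, p(m) = 1.46875 (+); new bracket [2, 2.25]
m = 2.125, p(m) = 0.113281 (+); new bracket [2, 2.125]
m = 2.0625, p(m) = -0.4722 (−); new bracket [2.0625, 2.125]
m = 2.09375, p(m) = -0.1868 (−); new bracket [2.09375, 2.125]
m = 2.109375, p(m) = -0.0386 (−); new bracket [2.109375, 2.125]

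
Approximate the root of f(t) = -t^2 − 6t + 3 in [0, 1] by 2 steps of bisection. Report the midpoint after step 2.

0.25

t = 0.5 gives f = -0.25, negative; keep [0, 0.5]
t = 0.25 gives f = 1.4375, positive; keep [0.25, 0.5]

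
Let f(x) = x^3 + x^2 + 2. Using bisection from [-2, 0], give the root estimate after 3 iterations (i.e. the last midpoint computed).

f(-1) = 2 > 0, so the root lies in [-2, -1]
f(-1.5) = 0.875 > 0, so the root lies in [-2, -1.5]
f(-1.75) = -0.296875 < 0, so the root lies in [-1.75, -1.5]

-1.75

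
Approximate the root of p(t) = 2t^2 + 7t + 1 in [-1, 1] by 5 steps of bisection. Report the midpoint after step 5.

-0.1875

t = 0 gives p = 1, positive; keep [-1, 0]
t = -0.5 gives p = -2, negative; keep [-0.5, 0]
t = -0.25 gives p = -0.625, negative; keep [-0.25, 0]
t = -0.125 gives p = 0.1562, positive; keep [-0.25, -0.125]
t = -0.1875 gives p = -0.2422, negative; keep [-0.1875, -0.125]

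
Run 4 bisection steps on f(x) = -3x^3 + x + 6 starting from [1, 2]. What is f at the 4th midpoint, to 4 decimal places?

m = 1.5, f(m) = -2.625 (−); new bracket [1, 1.5]
m = 1.25, f(m) = 1.390625 (+); new bracket [1.25, 1.5]
m = 1.375, f(m) = -0.423828 (−); new bracket [1.25, 1.375]
m = 1.3125, f(m) = 0.5295 (+); new bracket [1.3125, 1.375]

0.5295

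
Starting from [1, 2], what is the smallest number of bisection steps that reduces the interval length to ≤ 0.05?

Width after n steps is 1/2^n. Need 2^n ≥ 1/0.05 = 20.
2^4 = 16 < 20 ≤ 2^5 = 32, so n = 5.

5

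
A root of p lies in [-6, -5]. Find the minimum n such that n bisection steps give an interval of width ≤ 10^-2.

7

Width after n steps is 1/2^n. Need 2^n ≥ 1/10^-2 = 100.
2^6 = 64 < 100 ≤ 2^7 = 128, so n = 7.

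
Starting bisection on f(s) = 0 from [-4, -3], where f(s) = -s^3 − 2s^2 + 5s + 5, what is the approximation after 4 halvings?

f(-3.5) = 5.875 > 0, so the root lies in [-3.5, -3]
f(-3.25) = 1.953125 > 0, so the root lies in [-3.25, -3]
f(-3.125) = 0.361328 > 0, so the root lies in [-3.125, -3]
f(-3.0625) = -0.3474 < 0, so the root lies in [-3.125, -3.0625]

-3.0625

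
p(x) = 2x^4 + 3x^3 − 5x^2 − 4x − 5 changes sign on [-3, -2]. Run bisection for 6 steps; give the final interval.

[-2.390625, -2.375]

m = -2.5, p(m) = 5 (+); new bracket [-2.5, -2]
m = -2.25, p(m) = -4.226562 (−); new bracket [-2.5, -2.25]
m = -2.375, p(m) = -0.259277 (−); new bracket [-2.5, -2.375]
m = -2.4375, p(m) = 2.1971 (+); new bracket [-2.4375, -2.375]
m = -2.40625, p(m) = 0.9271 (+); new bracket [-2.40625, -2.375]
m = -2.390625, p(m) = 0.3236 (+); new bracket [-2.390625, -2.375]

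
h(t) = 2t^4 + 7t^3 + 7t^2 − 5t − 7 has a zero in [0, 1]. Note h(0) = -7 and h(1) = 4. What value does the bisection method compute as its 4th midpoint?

0.9375

m = 0.5, h(m) = -6.75 (−); new bracket [0.5, 1]
m = 0.75, h(m) = -3.226562 (−); new bracket [0.75, 1]
m = 0.875, h(m) = -0.153809 (−); new bracket [0.875, 1]
m = 0.9375, h(m) = 1.7776 (+); new bracket [0.875, 0.9375]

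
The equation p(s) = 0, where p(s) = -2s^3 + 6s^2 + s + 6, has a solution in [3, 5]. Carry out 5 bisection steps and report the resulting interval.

[3.375, 3.4375]

p(4) = -22 < 0, so the root lies in [3, 4]
p(3.5) = -2.75 < 0, so the root lies in [3, 3.5]
p(3.25) = 3.96875 > 0, so the root lies in [3.25, 3.5]
p(3.375) = 0.832 > 0, so the root lies in [3.375, 3.5]
p(3.4375) = -0.9019 < 0, so the root lies in [3.375, 3.4375]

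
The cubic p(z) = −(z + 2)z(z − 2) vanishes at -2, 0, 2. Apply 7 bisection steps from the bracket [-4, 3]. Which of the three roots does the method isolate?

-2

z = -0.5 gives p = -1.875, negative; keep [-4, -0.5]
z = -2.25 gives p = 2.390625, positive; keep [-2.25, -0.5]
z = -1.375 gives p = -2.900391, negative; keep [-2.25, -1.375]
z = -1.8125 gives p = -1.2957, negative; keep [-2.25, -1.8125]
z = -2.03125 gives p = 0.2559, positive; keep [-2.03125, -1.8125]
z = -1.921875 gives p = -0.5889, negative; keep [-2.03125, -1.921875]
z = -1.9765625 gives p = -0.1842, negative; keep [-2.03125, -1.9765625]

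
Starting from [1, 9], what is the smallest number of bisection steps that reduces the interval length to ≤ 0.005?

Width after n steps is 8/2^n. Need 2^n ≥ 8/0.005 = 1600.
2^10 = 1024 < 1600 ≤ 2^11 = 2048, so n = 11.

11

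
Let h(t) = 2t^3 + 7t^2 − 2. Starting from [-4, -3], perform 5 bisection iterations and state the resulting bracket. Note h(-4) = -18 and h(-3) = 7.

t = -3.5 gives h = -2, negative; keep [-3.5, -3]
t = -3.25 gives h = 3.28125, positive; keep [-3.5, -3.25]
t = -3.375 gives h = 0.847656, positive; keep [-3.5, -3.375]
t = -3.4375 gives h = -0.5229, negative; keep [-3.4375, -3.375]
t = -3.40625 gives h = 0.1755, positive; keep [-3.4375, -3.40625]

[-3.4375, -3.40625]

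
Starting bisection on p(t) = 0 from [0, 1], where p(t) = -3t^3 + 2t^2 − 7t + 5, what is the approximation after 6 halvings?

0.703125

p(0.5) = 1.625 > 0, so the root lies in [0.5, 1]
p(0.75) = -0.390625 < 0, so the root lies in [0.5, 0.75]
p(0.625) = 0.673828 > 0, so the root lies in [0.625, 0.75]
p(0.6875) = 0.158 > 0, so the root lies in [0.6875, 0.75]
p(0.71875) = -0.112 < 0, so the root lies in [0.6875, 0.71875]
p(0.703125) = 0.0241 > 0, so the root lies in [0.703125, 0.71875]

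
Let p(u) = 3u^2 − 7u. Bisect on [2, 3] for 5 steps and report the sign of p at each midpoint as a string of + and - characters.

midpoint 2.5: p = 1.25 > 0 → [2, 2.5]
midpoint 2.25: p = -0.5625 < 0 → [2.25, 2.5]
midpoint 2.375: p = 0.296875 > 0 → [2.25, 2.375]
midpoint 2.3125: p = -0.1445 < 0 → [2.3125, 2.375]
midpoint 2.34375: p = 0.0732 > 0 → [2.3125, 2.34375]

+-+-+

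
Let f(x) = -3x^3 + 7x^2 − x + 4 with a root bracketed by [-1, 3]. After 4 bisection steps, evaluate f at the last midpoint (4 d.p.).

midpoint 1: f = 7 > 0 → [1, 3]
midpoint 2: f = 6 > 0 → [2, 3]
midpoint 2.5: f = -1.625 < 0 → [2, 2.5]
midpoint 2.25: f = 3.0156 > 0 → [2.25, 2.5]

3.0156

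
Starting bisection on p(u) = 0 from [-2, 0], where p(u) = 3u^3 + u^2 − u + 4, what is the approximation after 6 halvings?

-1.34375

u = -1 gives p = 3, positive; keep [-2, -1]
u = -1.5 gives p = -2.375, negative; keep [-1.5, -1]
u = -1.25 gives p = 0.953125, positive; keep [-1.5, -1.25]
u = -1.375 gives p = -0.5332, negative; keep [-1.375, -1.25]
u = -1.3125 gives p = 0.2522, positive; keep [-1.375, -1.3125]
u = -1.34375 gives p = -0.1297, negative; keep [-1.34375, -1.3125]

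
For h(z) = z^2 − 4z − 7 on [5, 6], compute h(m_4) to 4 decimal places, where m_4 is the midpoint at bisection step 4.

m = 5.5, h(m) = 1.25 (+); new bracket [5, 5.5]
m = 5.25, h(m) = -0.4375 (−); new bracket [5.25, 5.5]
m = 5.375, h(m) = 0.390625 (+); new bracket [5.25, 5.375]
m = 5.3125, h(m) = -0.0273 (−); new bracket [5.3125, 5.375]

-0.0273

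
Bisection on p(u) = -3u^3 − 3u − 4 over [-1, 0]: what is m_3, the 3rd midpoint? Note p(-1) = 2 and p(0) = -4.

-0.875

midpoint -0.5: p = -2.125 < 0 → [-1, -0.5]
midpoint -0.75: p = -0.484375 < 0 → [-1, -0.75]
midpoint -0.875: p = 0.634766 > 0 → [-0.875, -0.75]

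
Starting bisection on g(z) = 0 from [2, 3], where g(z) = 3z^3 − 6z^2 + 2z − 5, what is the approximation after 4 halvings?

m = 2.5, g(m) = 9.375 (+); new bracket [2, 2.5]
m = 2.25, g(m) = 3.296875 (+); new bracket [2, 2.25]
m = 2.125, g(m) = 0.943359 (+); new bracket [2, 2.125]
m = 2.0625, g(m) = -0.0774 (−); new bracket [2.0625, 2.125]

2.0625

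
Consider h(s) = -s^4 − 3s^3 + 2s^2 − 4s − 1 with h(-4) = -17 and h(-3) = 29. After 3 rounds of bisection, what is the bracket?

s = -3.5 gives h = 16.0625, positive; keep [-4, -3.5]
s = -3.75 gives h = 2.574219, positive; keep [-4, -3.75]
s = -3.875 gives h = -6.381104, negative; keep [-3.875, -3.75]

[-3.875, -3.75]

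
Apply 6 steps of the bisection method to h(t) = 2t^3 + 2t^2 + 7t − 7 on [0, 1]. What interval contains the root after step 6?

[0.71875, 0.734375]

h(0.5) = -2.75 < 0, so the root lies in [0.5, 1]
h(0.75) = 0.21875 > 0, so the root lies in [0.5, 0.75]
h(0.625) = -1.355469 < 0, so the root lies in [0.625, 0.75]
h(0.6875) = -0.5923 < 0, so the root lies in [0.6875, 0.75]
h(0.71875) = -0.1929 < 0, so the root lies in [0.71875, 0.75]
h(0.734375) = 0.0113 > 0, so the root lies in [0.71875, 0.734375]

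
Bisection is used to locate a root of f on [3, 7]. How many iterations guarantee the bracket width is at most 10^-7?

26

Width after n steps is 4/2^n. Need 2^n ≥ 4/10^-7 = 40000000.
2^25 = 33554432 < 40000000 ≤ 2^26 = 67108864, so n = 26.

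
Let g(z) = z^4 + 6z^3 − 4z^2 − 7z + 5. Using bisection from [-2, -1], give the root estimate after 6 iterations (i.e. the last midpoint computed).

-1.171875

midpoint -1.5: g = -8.6875 < 0 → [-1.5, -1]
midpoint -1.25: g = -1.777344 < 0 → [-1.25, -1]
midpoint -1.125: g = 0.871338 > 0 → [-1.25, -1.125]
midpoint -1.1875: g = -0.3869 < 0 → [-1.1875, -1.125]
midpoint -1.15625: g = 0.2586 > 0 → [-1.1875, -1.15625]
midpoint -1.171875: g = -0.0601 < 0 → [-1.171875, -1.15625]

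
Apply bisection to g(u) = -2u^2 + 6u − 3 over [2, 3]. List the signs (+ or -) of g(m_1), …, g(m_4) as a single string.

-+-+

g(2.5) = -0.5 < 0, so the root lies in [2, 2.5]
g(2.25) = 0.375 > 0, so the root lies in [2.25, 2.5]
g(2.375) = -0.03125 < 0, so the root lies in [2.25, 2.375]
g(2.3125) = 0.1797 > 0, so the root lies in [2.3125, 2.375]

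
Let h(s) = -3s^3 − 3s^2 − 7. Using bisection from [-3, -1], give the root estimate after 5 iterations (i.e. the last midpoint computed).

h(-2) = 5 > 0, so the root lies in [-2, -1]
h(-1.5) = -3.625 < 0, so the root lies in [-2, -1.5]
h(-1.75) = -0.109375 < 0, so the root lies in [-2, -1.75]
h(-1.875) = 2.2285 > 0, so the root lies in [-1.875, -1.75]
h(-1.8125) = 1.0076 > 0, so the root lies in [-1.8125, -1.75]

-1.8125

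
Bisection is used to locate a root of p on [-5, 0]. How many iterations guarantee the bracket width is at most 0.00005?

Width after n steps is 5/2^n. Need 2^n ≥ 5/0.00005 = 100000.
2^16 = 65536 < 100000 ≤ 2^17 = 131072, so n = 17.

17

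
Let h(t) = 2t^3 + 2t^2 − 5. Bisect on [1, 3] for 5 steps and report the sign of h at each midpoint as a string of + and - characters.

midpoint 2: h = 19 > 0 → [1, 2]
midpoint 1.5: h = 6.25 > 0 → [1, 1.5]
midpoint 1.25: h = 2.03125 > 0 → [1, 1.25]
midpoint 1.125: h = 0.3789 > 0 → [1, 1.125]
midpoint 1.0625: h = -0.3433 < 0 → [1.0625, 1.125]

++++-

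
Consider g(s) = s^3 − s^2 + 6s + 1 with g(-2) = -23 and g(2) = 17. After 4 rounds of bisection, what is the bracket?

[-0.25, 0]

g(0) = 1 > 0, so the root lies in [-2, 0]
g(-1) = -7 < 0, so the root lies in [-1, 0]
g(-0.5) = -2.375 < 0, so the root lies in [-0.5, 0]
g(-0.25) = -0.5781 < 0, so the root lies in [-0.25, 0]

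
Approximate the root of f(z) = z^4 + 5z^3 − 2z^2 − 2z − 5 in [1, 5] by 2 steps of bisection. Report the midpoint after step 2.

m = 3, f(m) = 187 (+); new bracket [1, 3]
m = 2, f(m) = 39 (+); new bracket [1, 2]

2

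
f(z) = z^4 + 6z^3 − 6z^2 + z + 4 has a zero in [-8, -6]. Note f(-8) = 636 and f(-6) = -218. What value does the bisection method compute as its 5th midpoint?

-6.9375

m = -7, f(m) = 46 (+); new bracket [-7, -6]
m = -6.5, f(m) = -118.6875 (−); new bracket [-7, -6.5]
m = -6.75, f(m) = -45.464844 (−); new bracket [-7, -6.75]
m = -6.875, f(m) = -2.1365 (−); new bracket [-7, -6.875]
m = -6.9375, f(m) = 21.315 (+); new bracket [-6.9375, -6.875]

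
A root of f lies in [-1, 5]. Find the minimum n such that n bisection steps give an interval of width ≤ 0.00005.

17

Width after n steps is 6/2^n. Need 2^n ≥ 6/0.00005 = 120000.
2^16 = 65536 < 120000 ≤ 2^17 = 131072, so n = 17.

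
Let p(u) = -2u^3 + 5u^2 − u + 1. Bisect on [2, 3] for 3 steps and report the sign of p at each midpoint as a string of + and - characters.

-++

m = 2.5, p(m) = -1.5 (−); new bracket [2, 2.5]
m = 2.25, p(m) = 1.28125 (+); new bracket [2.25, 2.5]
m = 2.375, p(m) = 0.035156 (+); new bracket [2.375, 2.5]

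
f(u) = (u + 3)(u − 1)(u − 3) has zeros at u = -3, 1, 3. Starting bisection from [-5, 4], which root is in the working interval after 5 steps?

m = -0.5, f(m) = 13.125 (+); new bracket [-5, -0.5]
m = -2.75, f(m) = 5.390625 (+); new bracket [-5, -2.75]
m = -3.875, f(m) = -29.326172 (−); new bracket [-3.875, -2.75]
m = -3.3125, f(m) = -8.5071 (−); new bracket [-3.3125, -2.75]
m = -3.03125, f(m) = -0.7598 (−); new bracket [-3.03125, -2.75]

-3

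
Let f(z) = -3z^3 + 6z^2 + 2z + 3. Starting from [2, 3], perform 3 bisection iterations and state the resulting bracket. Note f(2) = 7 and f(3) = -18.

midpoint 2.5: f = -1.375 < 0 → [2, 2.5]
midpoint 2.25: f = 3.703125 > 0 → [2.25, 2.5]
midpoint 2.375: f = 1.404297 > 0 → [2.375, 2.5]

[2.375, 2.5]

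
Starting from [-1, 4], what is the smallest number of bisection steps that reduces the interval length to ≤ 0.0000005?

Width after n steps is 5/2^n. Need 2^n ≥ 5/0.0000005 = 10000000.
2^23 = 8388608 < 10000000 ≤ 2^24 = 16777216, so n = 24.

24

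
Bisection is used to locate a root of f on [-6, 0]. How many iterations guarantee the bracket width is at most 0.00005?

Width after n steps is 6/2^n. Need 2^n ≥ 6/0.00005 = 120000.
2^16 = 65536 < 120000 ≤ 2^17 = 131072, so n = 17.

17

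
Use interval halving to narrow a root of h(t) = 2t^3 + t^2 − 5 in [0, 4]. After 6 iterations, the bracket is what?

[1.1875, 1.25]

t = 2 gives h = 15, positive; keep [0, 2]
t = 1 gives h = -2, negative; keep [1, 2]
t = 1.5 gives h = 4, positive; keep [1, 1.5]
t = 1.25 gives h = 0.4688, positive; keep [1, 1.25]
t = 1.125 gives h = -0.8867, negative; keep [1.125, 1.25]
t = 1.1875 gives h = -0.2407, negative; keep [1.1875, 1.25]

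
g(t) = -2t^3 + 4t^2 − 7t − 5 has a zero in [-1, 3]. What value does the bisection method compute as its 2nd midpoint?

0

g(1) = -10 < 0, so the root lies in [-1, 1]
g(0) = -5 < 0, so the root lies in [-1, 0]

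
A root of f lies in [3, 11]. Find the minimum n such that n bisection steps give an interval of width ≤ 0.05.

Width after n steps is 8/2^n. Need 2^n ≥ 8/0.05 = 160.
2^7 = 128 < 160 ≤ 2^8 = 256, so n = 8.

8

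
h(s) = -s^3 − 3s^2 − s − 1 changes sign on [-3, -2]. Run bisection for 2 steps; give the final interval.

[-3, -2.75]

midpoint -2.5: h = -1.625 < 0 → [-3, -2.5]
midpoint -2.75: h = -0.140625 < 0 → [-3, -2.75]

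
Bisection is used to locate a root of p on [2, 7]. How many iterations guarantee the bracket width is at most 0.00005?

Width after n steps is 5/2^n. Need 2^n ≥ 5/0.00005 = 100000.
2^16 = 65536 < 100000 ≤ 2^17 = 131072, so n = 17.

17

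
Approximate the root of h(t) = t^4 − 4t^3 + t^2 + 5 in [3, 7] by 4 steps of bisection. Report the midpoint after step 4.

midpoint 5: h = 155 > 0 → [3, 5]
midpoint 4: h = 21 > 0 → [3, 4]
midpoint 3.5: h = -4.1875 < 0 → [3.5, 4]
midpoint 3.75: h = 5.8789 > 0 → [3.5, 3.75]

3.75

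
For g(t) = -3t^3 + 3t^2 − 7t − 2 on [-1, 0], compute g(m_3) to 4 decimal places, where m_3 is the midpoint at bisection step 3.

g(-0.5) = 2.625 > 0, so the root lies in [-0.5, 0]
g(-0.25) = -0.015625 < 0, so the root lies in [-0.5, -0.25]
g(-0.375) = 1.205078 > 0, so the root lies in [-0.375, -0.25]

1.2051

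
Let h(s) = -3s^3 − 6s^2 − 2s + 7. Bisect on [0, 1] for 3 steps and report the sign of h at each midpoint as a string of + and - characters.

h(0.5) = 4.125 > 0, so the root lies in [0.5, 1]
h(0.75) = 0.859375 > 0, so the root lies in [0.75, 1]
h(0.875) = -1.353516 < 0, so the root lies in [0.75, 0.875]

++-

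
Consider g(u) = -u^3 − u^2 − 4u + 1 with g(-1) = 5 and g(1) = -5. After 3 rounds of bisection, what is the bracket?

m = 0, g(m) = 1 (+); new bracket [0, 1]
m = 0.5, g(m) = -1.375 (−); new bracket [0, 0.5]
m = 0.25, g(m) = -0.078125 (−); new bracket [0, 0.25]

[0, 0.25]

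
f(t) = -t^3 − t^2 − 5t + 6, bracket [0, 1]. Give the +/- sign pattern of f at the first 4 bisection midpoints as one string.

+++-

t = 0.5 gives f = 3.125, positive; keep [0.5, 1]
t = 0.75 gives f = 1.265625, positive; keep [0.75, 1]
t = 0.875 gives f = 0.189453, positive; keep [0.875, 1]
t = 0.9375 gives f = -0.3904, negative; keep [0.875, 0.9375]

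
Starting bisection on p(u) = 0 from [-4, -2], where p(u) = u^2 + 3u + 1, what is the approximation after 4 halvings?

u = -3 gives p = 1, positive; keep [-3, -2]
u = -2.5 gives p = -0.25, negative; keep [-3, -2.5]
u = -2.75 gives p = 0.3125, positive; keep [-2.75, -2.5]
u = -2.625 gives p = 0.0156, positive; keep [-2.625, -2.5]

-2.625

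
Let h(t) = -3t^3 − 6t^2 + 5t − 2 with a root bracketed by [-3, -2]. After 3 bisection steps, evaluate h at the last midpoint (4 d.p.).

-2.2051

midpoint -2.5: h = -5.125 < 0 → [-3, -2.5]
midpoint -2.75: h = 1.265625 > 0 → [-2.75, -2.5]
midpoint -2.625: h = -2.205078 < 0 → [-2.75, -2.625]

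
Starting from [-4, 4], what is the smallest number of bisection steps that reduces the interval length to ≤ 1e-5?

20

Width after n steps is 8/2^n. Need 2^n ≥ 8/1e-5 = 800000.
2^19 = 524288 < 800000 ≤ 2^20 = 1048576, so n = 20.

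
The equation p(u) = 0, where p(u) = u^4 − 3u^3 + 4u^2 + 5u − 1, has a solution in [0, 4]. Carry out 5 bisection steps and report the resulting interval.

p(2) = 17 > 0, so the root lies in [0, 2]
p(1) = 6 > 0, so the root lies in [0, 1]
p(0.5) = 2.1875 > 0, so the root lies in [0, 0.5]
p(0.25) = 0.457 > 0, so the root lies in [0, 0.25]
p(0.125) = -0.3181 < 0, so the root lies in [0.125, 0.25]

[0.125, 0.25]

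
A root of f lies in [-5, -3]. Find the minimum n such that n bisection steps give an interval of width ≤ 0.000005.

19

Width after n steps is 2/2^n. Need 2^n ≥ 2/0.000005 = 400000.
2^18 = 262144 < 400000 ≤ 2^19 = 524288, so n = 19.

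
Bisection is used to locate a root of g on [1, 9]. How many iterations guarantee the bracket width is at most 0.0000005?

24

Width after n steps is 8/2^n. Need 2^n ≥ 8/0.0000005 = 16000000.
2^23 = 8388608 < 16000000 ≤ 2^24 = 16777216, so n = 24.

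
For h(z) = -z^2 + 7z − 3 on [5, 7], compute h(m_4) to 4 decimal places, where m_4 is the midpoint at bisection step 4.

-0.5156

h(6) = 3 > 0, so the root lies in [6, 7]
h(6.5) = 0.25 > 0, so the root lies in [6.5, 7]
h(6.75) = -1.3125 < 0, so the root lies in [6.5, 6.75]
h(6.625) = -0.5156 < 0, so the root lies in [6.5, 6.625]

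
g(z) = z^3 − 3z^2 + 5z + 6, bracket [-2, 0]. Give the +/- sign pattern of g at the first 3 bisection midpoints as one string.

midpoint -1: g = -3 < 0 → [-1, 0]
midpoint -0.5: g = 2.625 > 0 → [-1, -0.5]
midpoint -0.75: g = 0.140625 > 0 → [-1, -0.75]

-++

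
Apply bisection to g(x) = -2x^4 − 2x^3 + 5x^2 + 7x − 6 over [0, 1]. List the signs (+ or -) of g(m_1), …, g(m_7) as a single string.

-+-+--+

x = 0.5 gives g = -1.625, negative; keep [0.5, 1]
x = 0.75 gives g = 0.585938, positive; keep [0.5, 0.75]
x = 0.625 gives g = -0.465332, negative; keep [0.625, 0.75]
x = 0.6875 gives g = 0.0791, positive; keep [0.625, 0.6875]
x = 0.65625 gives g = -0.1891, negative; keep [0.65625, 0.6875]
x = 0.671875 gives g = -0.0539, negative; keep [0.671875, 0.6875]
x = 0.6796875 gives g = 0.0128, positive; keep [0.671875, 0.6796875]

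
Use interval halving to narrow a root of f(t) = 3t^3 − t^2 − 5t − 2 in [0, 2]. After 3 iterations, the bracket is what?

m = 1, f(m) = -5 (−); new bracket [1, 2]
m = 1.5, f(m) = -1.625 (−); new bracket [1.5, 2]
m = 1.75, f(m) = 2.265625 (+); new bracket [1.5, 1.75]

[1.5, 1.75]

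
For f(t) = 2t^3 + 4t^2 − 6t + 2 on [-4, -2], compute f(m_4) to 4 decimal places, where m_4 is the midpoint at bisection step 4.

-1.2227

m = -3, f(m) = 2 (+); new bracket [-4, -3]
m = -3.5, f(m) = -13.75 (−); new bracket [-3.5, -3]
m = -3.25, f(m) = -4.90625 (−); new bracket [-3.25, -3]
m = -3.125, f(m) = -1.2227 (−); new bracket [-3.125, -3]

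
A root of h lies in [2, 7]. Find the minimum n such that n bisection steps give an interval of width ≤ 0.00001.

19

Width after n steps is 5/2^n. Need 2^n ≥ 5/0.00001 = 500000.
2^18 = 262144 < 500000 ≤ 2^19 = 524288, so n = 19.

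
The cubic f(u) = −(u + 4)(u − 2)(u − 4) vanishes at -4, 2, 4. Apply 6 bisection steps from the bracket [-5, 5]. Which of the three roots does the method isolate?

-4

f(0) = -32 < 0, so the root lies in [-5, 0]
f(-2.5) = -43.875 < 0, so the root lies in [-5, -2.5]
f(-3.75) = -11.140625 < 0, so the root lies in [-5, -3.75]
f(-4.375) = 20.0215 > 0, so the root lies in [-4.375, -3.75]
f(-4.0625) = 3.0549 > 0, so the root lies in [-4.0625, -3.75]
f(-3.90625) = -4.3778 < 0, so the root lies in [-4.0625, -3.90625]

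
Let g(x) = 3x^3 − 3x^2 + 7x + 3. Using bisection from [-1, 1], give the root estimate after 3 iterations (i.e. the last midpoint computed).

-0.25

midpoint 0: g = 3 > 0 → [-1, 0]
midpoint -0.5: g = -1.625 < 0 → [-0.5, 0]
midpoint -0.25: g = 1.015625 > 0 → [-0.5, -0.25]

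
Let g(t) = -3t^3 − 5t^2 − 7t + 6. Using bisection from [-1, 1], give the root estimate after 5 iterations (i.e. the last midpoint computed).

0.5625

g(0) = 6 > 0, so the root lies in [0, 1]
g(0.5) = 0.875 > 0, so the root lies in [0.5, 1]
g(0.75) = -3.328125 < 0, so the root lies in [0.5, 0.75]
g(0.625) = -1.0605 < 0, so the root lies in [0.5, 0.625]
g(0.5625) = -0.0535 < 0, so the root lies in [0.5, 0.5625]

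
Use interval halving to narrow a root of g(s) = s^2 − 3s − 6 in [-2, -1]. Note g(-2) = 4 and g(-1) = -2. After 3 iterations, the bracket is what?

[-1.375, -1.25]

s = -1.5 gives g = 0.75, positive; keep [-1.5, -1]
s = -1.25 gives g = -0.6875, negative; keep [-1.5, -1.25]
s = -1.375 gives g = 0.015625, positive; keep [-1.375, -1.25]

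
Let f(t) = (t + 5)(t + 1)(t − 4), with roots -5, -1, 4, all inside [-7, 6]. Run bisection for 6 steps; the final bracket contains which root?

4

m = -0.5, f(m) = -10.125 (−); new bracket [-0.5, 6]
m = 2.75, f(m) = -36.328125 (−); new bracket [2.75, 6]
m = 4.375, f(m) = 18.896484 (+); new bracket [2.75, 4.375]
m = 3.5625, f(m) = -17.0916 (−); new bracket [3.5625, 4.375]
m = 3.96875, f(m) = -1.3926 (−); new bracket [3.96875, 4.375]
m = 4.171875, f(m) = 8.153 (+); new bracket [3.96875, 4.171875]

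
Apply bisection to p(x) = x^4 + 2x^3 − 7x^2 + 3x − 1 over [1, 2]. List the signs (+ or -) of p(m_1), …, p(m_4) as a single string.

-+++

p(1.5) = -0.4375 < 0, so the root lies in [1.5, 2]
p(1.75) = 2.910156 > 0, so the root lies in [1.5, 1.75]
p(1.625) = 0.945557 > 0, so the root lies in [1.5, 1.625]
p(1.5625) = 0.1875 > 0, so the root lies in [1.5, 1.5625]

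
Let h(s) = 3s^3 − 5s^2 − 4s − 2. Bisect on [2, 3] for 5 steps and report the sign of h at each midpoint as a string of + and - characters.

h(2.5) = 3.625 > 0, so the root lies in [2, 2.5]
h(2.25) = -2.140625 < 0, so the root lies in [2.25, 2.5]
h(2.375) = 0.486328 > 0, so the root lies in [2.25, 2.375]
h(2.3125) = -0.8889 < 0, so the root lies in [2.3125, 2.375]
h(2.34375) = -0.217 < 0, so the root lies in [2.34375, 2.375]

+-+--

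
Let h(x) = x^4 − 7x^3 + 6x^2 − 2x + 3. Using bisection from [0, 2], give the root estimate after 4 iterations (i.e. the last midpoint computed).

x = 1 gives h = 1, positive; keep [1, 2]
x = 1.5 gives h = -5.0625, negative; keep [1, 1.5]
x = 1.25 gives h = -1.355469, negative; keep [1, 1.25]
x = 1.125 gives h = -0.0212, negative; keep [1, 1.125]

1.125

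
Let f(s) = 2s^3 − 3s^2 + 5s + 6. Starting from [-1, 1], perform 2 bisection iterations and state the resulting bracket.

m = 0, f(m) = 6 (+); new bracket [-1, 0]
m = -0.5, f(m) = 2.5 (+); new bracket [-1, -0.5]

[-1, -0.5]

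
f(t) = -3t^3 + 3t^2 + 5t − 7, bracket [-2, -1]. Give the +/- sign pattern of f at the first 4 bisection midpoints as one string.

midpoint -1.5: f = 2.375 > 0 → [-1.5, -1]
midpoint -1.25: f = -2.703125 < 0 → [-1.5, -1.25]
midpoint -1.375: f = -0.404297 < 0 → [-1.5, -1.375]
midpoint -1.4375: f = 0.9231 > 0 → [-1.4375, -1.375]

+--+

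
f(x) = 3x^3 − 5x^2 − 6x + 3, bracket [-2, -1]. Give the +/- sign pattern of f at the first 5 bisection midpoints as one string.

f(-1.5) = -9.375 < 0, so the root lies in [-1.5, -1]
f(-1.25) = -3.171875 < 0, so the root lies in [-1.25, -1]
f(-1.125) = -0.849609 < 0, so the root lies in [-1.125, -1]
f(-1.0625) = 0.1321 > 0, so the root lies in [-1.125, -1.0625]
f(-1.09375) = -0.3443 < 0, so the root lies in [-1.09375, -1.0625]

---+-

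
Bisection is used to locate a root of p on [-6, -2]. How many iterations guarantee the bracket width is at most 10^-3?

12

Width after n steps is 4/2^n. Need 2^n ≥ 4/10^-3 = 4000.
2^11 = 2048 < 4000 ≤ 2^12 = 4096, so n = 12.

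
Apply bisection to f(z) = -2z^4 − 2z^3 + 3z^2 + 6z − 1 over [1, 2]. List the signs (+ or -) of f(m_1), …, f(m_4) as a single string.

midpoint 1.5: f = -2.125 < 0 → [1, 1.5]
midpoint 1.25: f = 2.398438 > 0 → [1.25, 1.5]
midpoint 1.375: f = 0.57373 > 0 → [1.375, 1.5]
midpoint 1.4375: f = -0.6568 < 0 → [1.375, 1.4375]

-++-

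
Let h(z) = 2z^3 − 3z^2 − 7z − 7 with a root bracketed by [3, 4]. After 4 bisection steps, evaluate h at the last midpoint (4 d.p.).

0.8716

m = 3.5, h(m) = 17.5 (+); new bracket [3, 3.5]
m = 3.25, h(m) = 7.21875 (+); new bracket [3, 3.25]
m = 3.125, h(m) = 2.863281 (+); new bracket [3, 3.125]
m = 3.0625, h(m) = 0.8716 (+); new bracket [3, 3.0625]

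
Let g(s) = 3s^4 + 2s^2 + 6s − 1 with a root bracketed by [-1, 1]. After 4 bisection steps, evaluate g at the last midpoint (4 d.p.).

-0.2180

m = 0, g(m) = -1 (−); new bracket [0, 1]
m = 0.5, g(m) = 2.6875 (+); new bracket [0, 0.5]
m = 0.25, g(m) = 0.636719 (+); new bracket [0, 0.25]
m = 0.125, g(m) = -0.218 (−); new bracket [0.125, 0.25]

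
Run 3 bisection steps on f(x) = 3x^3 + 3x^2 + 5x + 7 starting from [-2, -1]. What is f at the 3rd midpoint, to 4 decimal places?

0.9004

f(-1.5) = -3.875 < 0, so the root lies in [-1.5, -1]
f(-1.25) = -0.421875 < 0, so the root lies in [-1.25, -1]
f(-1.125) = 0.900391 > 0, so the root lies in [-1.25, -1.125]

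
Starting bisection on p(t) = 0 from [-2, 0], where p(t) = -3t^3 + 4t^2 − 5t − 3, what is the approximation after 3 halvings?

t = -1 gives p = 9, positive; keep [-1, 0]
t = -0.5 gives p = 0.875, positive; keep [-0.5, 0]
t = -0.25 gives p = -1.453125, negative; keep [-0.5, -0.25]

-0.25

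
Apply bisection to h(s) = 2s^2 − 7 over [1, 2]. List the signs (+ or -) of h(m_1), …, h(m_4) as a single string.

--+-

midpoint 1.5: h = -2.5 < 0 → [1.5, 2]
midpoint 1.75: h = -0.875 < 0 → [1.75, 2]
midpoint 1.875: h = 0.03125 > 0 → [1.75, 1.875]
midpoint 1.8125: h = -0.4297 < 0 → [1.8125, 1.875]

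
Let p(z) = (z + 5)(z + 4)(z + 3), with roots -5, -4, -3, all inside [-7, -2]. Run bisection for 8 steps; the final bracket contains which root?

-5

m = -4.5, p(m) = 0.375 (+); new bracket [-7, -4.5]
m = -5.75, p(m) = -3.609375 (−); new bracket [-5.75, -4.5]
m = -5.125, p(m) = -0.298828 (−); new bracket [-5.125, -4.5]
m = -4.8125, p(m) = 0.2761 (+); new bracket [-5.125, -4.8125]
m = -4.96875, p(m) = 0.0596 (+); new bracket [-5.125, -4.96875]
m = -5.046875, p(m) = -0.1004 (−); new bracket [-5.046875, -4.96875]
m = -5.0078125, p(m) = -0.0158 (−); new bracket [-5.0078125, -4.96875]
m = -4.98828125, p(m) = 0.023 (+); new bracket [-5.0078125, -4.98828125]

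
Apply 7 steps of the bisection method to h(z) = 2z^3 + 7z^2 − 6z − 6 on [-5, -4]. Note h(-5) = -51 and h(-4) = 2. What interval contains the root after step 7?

[-4.0625, -4.0546875]

z = -4.5 gives h = -19.5, negative; keep [-4.5, -4]
z = -4.25 gives h = -7.59375, negative; keep [-4.25, -4]
z = -4.125 gives h = -2.519531, negative; keep [-4.125, -4]
z = -4.0625 gives h = -0.1919, negative; keep [-4.0625, -4]
z = -4.03125 gives h = 0.9208, positive; keep [-4.0625, -4.03125]
z = -4.046875 gives h = 0.3687, positive; keep [-4.0625, -4.046875]
z = -4.0546875 gives h = 0.0895, positive; keep [-4.0625, -4.0546875]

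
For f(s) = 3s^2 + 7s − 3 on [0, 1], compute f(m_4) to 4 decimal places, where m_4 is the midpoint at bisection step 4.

-0.5195

s = 0.5 gives f = 1.25, positive; keep [0, 0.5]
s = 0.25 gives f = -1.0625, negative; keep [0.25, 0.5]
s = 0.375 gives f = 0.046875, positive; keep [0.25, 0.375]
s = 0.3125 gives f = -0.5195, negative; keep [0.3125, 0.375]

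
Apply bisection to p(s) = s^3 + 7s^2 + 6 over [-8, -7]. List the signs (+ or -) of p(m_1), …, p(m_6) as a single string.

midpoint -7.5: p = -22.125 < 0 → [-7.5, -7]
midpoint -7.25: p = -7.140625 < 0 → [-7.25, -7]
midpoint -7.125: p = -0.345703 < 0 → [-7.125, -7]
midpoint -7.0625: p = 2.8826 > 0 → [-7.125, -7.0625]
midpoint -7.09375: p = 1.2824 > 0 → [-7.125, -7.09375]
midpoint -7.109375: p = 0.4718 > 0 → [-7.125, -7.109375]

---+++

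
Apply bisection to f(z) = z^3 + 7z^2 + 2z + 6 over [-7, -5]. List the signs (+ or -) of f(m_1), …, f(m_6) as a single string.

+++-+-

midpoint -6: f = 30 > 0 → [-7, -6]
midpoint -6.5: f = 14.125 > 0 → [-7, -6.5]
midpoint -6.75: f = 3.890625 > 0 → [-7, -6.75]
midpoint -6.875: f = -1.8418 < 0 → [-6.875, -6.75]
midpoint -6.8125: f = 1.0769 > 0 → [-6.875, -6.8125]
midpoint -6.84375: f = -0.3692 < 0 → [-6.84375, -6.8125]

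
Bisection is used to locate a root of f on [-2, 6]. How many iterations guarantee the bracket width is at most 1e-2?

10

Width after n steps is 8/2^n. Need 2^n ≥ 8/1e-2 = 800.
2^9 = 512 < 800 ≤ 2^10 = 1024, so n = 10.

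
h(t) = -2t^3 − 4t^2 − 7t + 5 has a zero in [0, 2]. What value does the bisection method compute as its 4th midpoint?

h(1) = -8 < 0, so the root lies in [0, 1]
h(0.5) = 0.25 > 0, so the root lies in [0.5, 1]
h(0.75) = -3.34375 < 0, so the root lies in [0.5, 0.75]
h(0.625) = -1.4258 < 0, so the root lies in [0.5, 0.625]

0.625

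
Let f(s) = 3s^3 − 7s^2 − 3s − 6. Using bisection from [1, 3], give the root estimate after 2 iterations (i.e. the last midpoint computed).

midpoint 2: f = -16 < 0 → [2, 3]
midpoint 2.5: f = -10.375 < 0 → [2.5, 3]

2.5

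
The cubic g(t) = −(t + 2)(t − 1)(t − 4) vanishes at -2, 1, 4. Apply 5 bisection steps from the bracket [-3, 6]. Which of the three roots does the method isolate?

t = 1.5 gives g = 4.375, positive; keep [1.5, 6]
t = 3.75 gives g = 3.953125, positive; keep [3.75, 6]
t = 4.875 gives g = -23.310547, negative; keep [3.75, 4.875]
t = 4.3125 gives g = -6.5344, negative; keep [3.75, 4.3125]
t = 4.03125 gives g = -0.5713, negative; keep [3.75, 4.03125]

4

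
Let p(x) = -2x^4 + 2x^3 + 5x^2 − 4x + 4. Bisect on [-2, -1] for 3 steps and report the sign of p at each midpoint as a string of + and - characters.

+-+

midpoint -1.5: p = 4.375 > 0 → [-2, -1.5]
midpoint -1.75: p = -3.164062 < 0 → [-1.75, -1.5]
midpoint -1.625: p = 1.175293 > 0 → [-1.75, -1.625]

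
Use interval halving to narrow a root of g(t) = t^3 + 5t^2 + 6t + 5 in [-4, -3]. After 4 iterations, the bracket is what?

t = -3.5 gives g = 2.375, positive; keep [-4, -3.5]
t = -3.75 gives g = 0.078125, positive; keep [-4, -3.75]
t = -3.875 gives g = -1.357422, negative; keep [-3.875, -3.75]
t = -3.8125 gives g = -0.6145, negative; keep [-3.8125, -3.75]

[-3.8125, -3.75]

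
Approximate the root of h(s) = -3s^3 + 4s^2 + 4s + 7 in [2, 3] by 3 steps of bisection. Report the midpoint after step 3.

2.375

h(2.5) = -4.875 < 0, so the root lies in [2, 2.5]
h(2.25) = 2.078125 > 0, so the root lies in [2.25, 2.5]
h(2.375) = -1.126953 < 0, so the root lies in [2.25, 2.375]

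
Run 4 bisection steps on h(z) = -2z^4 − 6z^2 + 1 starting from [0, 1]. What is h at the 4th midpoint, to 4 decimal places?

z = 0.5 gives h = -0.625, negative; keep [0, 0.5]
z = 0.25 gives h = 0.617188, positive; keep [0.25, 0.5]
z = 0.375 gives h = 0.116699, positive; keep [0.375, 0.5]
z = 0.4375 gives h = -0.2217, negative; keep [0.375, 0.4375]

-0.2217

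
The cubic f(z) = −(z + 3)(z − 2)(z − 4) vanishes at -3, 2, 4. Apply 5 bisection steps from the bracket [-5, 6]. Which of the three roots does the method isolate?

f(0.5) = -18.375 < 0, so the root lies in [-5, 0.5]
f(-2.25) = -19.921875 < 0, so the root lies in [-5, -2.25]
f(-3.625) = 26.806641 > 0, so the root lies in [-3.625, -2.25]
f(-2.9375) = -2.1409 < 0, so the root lies in [-3.625, -2.9375]
f(-3.28125) = 10.8152 > 0, so the root lies in [-3.28125, -2.9375]

-3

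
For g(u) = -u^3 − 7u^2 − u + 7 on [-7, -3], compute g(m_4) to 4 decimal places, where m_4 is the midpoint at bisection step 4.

2.3594

g(-5) = -38 < 0, so the root lies in [-7, -5]
g(-6) = -23 < 0, so the root lies in [-7, -6]
g(-6.5) = -7.625 < 0, so the root lies in [-7, -6.5]
g(-6.75) = 2.3594 > 0, so the root lies in [-6.75, -6.5]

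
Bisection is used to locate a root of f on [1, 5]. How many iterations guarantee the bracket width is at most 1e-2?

9

Width after n steps is 4/2^n. Need 2^n ≥ 4/1e-2 = 400.
2^8 = 256 < 400 ≤ 2^9 = 512, so n = 9.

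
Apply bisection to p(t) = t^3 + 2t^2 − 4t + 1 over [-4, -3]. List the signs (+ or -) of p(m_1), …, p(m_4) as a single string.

-+--

midpoint -3.5: p = -3.375 < 0 → [-3.5, -3]
midpoint -3.25: p = 0.796875 > 0 → [-3.5, -3.25]
midpoint -3.375: p = -1.162109 < 0 → [-3.375, -3.25]
midpoint -3.3125: p = -0.1516 < 0 → [-3.3125, -3.25]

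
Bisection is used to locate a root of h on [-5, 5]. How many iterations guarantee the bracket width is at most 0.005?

11

Width after n steps is 10/2^n. Need 2^n ≥ 10/0.005 = 2000.
2^10 = 1024 < 2000 ≤ 2^11 = 2048, so n = 11.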